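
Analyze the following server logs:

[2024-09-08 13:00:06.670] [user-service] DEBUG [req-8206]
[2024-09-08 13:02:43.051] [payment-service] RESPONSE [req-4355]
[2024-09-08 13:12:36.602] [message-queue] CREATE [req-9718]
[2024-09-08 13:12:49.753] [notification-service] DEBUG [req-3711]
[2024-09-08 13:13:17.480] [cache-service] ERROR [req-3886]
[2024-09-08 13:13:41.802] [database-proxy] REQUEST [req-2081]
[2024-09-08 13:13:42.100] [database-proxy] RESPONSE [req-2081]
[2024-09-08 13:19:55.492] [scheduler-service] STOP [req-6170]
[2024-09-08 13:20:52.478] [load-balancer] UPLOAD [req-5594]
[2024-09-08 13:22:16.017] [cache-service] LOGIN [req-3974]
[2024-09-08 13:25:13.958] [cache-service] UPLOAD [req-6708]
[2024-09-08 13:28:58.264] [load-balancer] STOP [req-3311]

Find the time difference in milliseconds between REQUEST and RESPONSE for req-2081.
298

To calculate latency:

1. Find REQUEST with id req-2081: 2024-09-08 13:13:41.802
2. Find RESPONSE with id req-2081: 2024-09-08 13:13:42.100
3. Latency: 2024-09-08 13:13:42.100 - 2024-09-08 13:13:41.802 = 298ms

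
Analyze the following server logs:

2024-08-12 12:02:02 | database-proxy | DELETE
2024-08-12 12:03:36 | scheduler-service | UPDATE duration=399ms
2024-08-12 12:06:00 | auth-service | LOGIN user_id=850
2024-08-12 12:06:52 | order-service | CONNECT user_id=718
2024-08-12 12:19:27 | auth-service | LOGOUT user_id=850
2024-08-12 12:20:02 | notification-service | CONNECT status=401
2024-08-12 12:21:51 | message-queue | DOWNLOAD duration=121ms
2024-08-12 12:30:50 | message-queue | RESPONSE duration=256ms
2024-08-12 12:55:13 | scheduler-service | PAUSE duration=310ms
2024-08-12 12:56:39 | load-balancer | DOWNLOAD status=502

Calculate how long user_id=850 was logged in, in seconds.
807

To calculate session duration:

1. Find LOGIN event for user_id=850: 2024-08-12 12:06:00
2. Find LOGOUT event for user_id=850: 2024-08-12 12:19:27
3. Session duration: 2024-08-12 12:19:27 - 2024-08-12 12:06:00 = 807 seconds (13 minutes)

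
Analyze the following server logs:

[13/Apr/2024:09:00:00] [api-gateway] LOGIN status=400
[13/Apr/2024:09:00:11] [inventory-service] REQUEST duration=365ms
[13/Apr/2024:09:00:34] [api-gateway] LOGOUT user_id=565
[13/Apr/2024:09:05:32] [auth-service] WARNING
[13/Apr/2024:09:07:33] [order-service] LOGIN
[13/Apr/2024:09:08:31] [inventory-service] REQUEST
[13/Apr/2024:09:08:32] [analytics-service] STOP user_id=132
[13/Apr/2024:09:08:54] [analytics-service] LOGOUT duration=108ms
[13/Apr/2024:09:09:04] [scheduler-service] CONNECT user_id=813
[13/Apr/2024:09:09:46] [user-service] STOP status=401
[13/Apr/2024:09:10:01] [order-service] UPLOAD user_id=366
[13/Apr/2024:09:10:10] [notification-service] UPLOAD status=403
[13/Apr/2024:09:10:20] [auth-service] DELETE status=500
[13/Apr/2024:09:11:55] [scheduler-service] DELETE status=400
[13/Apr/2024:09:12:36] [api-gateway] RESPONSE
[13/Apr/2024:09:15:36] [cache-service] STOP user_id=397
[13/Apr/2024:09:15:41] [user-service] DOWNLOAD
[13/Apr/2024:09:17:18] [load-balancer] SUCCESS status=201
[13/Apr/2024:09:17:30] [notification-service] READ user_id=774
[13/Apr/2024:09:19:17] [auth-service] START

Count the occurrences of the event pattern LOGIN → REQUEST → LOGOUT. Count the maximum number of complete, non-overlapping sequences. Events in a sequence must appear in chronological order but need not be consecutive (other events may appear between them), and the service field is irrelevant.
2

To count sequences:

1. Look for pattern: LOGIN → REQUEST → LOGOUT
2. Greedily scan the log in chronological order, matching each sequence element in turn (ignoring service)
3. Each time the full pattern completes, increment the count and restart matching from the next event
4. Complete non-overlapping sequences found: 2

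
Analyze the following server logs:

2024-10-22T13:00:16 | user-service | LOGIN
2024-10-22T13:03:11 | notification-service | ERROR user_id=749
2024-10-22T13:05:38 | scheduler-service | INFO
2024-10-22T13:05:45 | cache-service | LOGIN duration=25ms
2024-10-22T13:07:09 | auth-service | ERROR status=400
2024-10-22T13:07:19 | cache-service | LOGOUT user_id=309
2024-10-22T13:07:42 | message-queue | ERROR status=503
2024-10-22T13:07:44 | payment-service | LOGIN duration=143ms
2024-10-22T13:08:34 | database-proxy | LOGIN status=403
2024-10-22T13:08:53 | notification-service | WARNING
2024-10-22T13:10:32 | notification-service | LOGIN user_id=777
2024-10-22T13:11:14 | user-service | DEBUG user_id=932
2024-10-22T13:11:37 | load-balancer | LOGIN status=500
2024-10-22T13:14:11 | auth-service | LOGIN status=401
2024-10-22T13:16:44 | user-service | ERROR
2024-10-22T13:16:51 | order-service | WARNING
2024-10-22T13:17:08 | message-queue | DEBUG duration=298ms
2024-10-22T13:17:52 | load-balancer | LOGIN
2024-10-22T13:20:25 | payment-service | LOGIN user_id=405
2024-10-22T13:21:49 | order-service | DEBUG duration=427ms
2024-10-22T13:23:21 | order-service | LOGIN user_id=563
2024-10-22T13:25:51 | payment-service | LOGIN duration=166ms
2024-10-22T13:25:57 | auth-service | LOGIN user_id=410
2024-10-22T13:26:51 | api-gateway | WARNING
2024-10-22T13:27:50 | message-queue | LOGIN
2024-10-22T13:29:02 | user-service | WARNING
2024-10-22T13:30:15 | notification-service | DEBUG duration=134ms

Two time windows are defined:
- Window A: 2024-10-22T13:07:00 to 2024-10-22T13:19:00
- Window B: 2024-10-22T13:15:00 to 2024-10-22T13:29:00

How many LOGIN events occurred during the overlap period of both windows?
1

To find overlap events:

1. Window A: 2024-10-22T13:07:00 to 2024-10-22T13:19:00
2. Window B: 2024-10-22T13:15:00 to 2024-10-22T13:29:00
3. Overlap period: 2024-10-22T13:15:00 to 2024-10-22T13:19:00
4. Count LOGIN events in overlap: 1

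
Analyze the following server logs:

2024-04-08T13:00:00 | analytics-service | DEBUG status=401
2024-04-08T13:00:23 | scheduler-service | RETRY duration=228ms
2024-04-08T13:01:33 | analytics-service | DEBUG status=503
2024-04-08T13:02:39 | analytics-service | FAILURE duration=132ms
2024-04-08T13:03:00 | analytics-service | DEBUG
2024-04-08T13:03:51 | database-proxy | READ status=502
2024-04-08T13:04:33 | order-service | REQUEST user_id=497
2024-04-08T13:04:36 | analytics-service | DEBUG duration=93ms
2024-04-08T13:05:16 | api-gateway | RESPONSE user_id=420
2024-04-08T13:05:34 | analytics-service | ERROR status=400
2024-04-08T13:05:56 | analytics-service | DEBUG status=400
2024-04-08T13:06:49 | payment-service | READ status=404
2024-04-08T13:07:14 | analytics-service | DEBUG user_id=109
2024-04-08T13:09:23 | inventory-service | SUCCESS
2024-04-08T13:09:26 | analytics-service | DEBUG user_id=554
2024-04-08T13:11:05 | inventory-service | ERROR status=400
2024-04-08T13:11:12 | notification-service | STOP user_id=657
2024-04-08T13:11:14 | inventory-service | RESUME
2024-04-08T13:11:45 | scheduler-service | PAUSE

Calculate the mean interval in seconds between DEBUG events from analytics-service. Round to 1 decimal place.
94.3

To calculate average interval:

1. Find all DEBUG events for analytics-service in order
2. Calculate time gaps between consecutive events
3. Compute mean of gaps: 566 / 6 = 94.3 seconds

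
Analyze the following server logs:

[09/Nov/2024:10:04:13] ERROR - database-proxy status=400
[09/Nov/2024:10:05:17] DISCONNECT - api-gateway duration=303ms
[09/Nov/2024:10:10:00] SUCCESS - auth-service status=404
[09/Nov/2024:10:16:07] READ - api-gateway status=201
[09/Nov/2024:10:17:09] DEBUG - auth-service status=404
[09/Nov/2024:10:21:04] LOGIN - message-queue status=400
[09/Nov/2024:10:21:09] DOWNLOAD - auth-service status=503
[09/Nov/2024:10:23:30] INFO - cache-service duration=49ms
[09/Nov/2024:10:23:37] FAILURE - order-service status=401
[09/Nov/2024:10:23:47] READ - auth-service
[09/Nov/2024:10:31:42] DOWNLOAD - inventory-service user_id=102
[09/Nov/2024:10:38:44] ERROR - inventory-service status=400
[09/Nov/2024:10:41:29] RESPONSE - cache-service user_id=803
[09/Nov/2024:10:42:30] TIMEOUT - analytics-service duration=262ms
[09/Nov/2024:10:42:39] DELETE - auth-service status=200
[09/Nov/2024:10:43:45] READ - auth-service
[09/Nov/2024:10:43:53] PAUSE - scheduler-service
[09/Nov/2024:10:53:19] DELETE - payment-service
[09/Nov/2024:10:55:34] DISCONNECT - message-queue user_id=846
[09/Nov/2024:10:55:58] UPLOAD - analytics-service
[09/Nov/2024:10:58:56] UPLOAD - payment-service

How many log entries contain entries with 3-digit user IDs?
3

To find matching entries:

1. Pattern to match: entries with 3-digit user IDs
2. Scan each log entry for the pattern
3. Count matches: 3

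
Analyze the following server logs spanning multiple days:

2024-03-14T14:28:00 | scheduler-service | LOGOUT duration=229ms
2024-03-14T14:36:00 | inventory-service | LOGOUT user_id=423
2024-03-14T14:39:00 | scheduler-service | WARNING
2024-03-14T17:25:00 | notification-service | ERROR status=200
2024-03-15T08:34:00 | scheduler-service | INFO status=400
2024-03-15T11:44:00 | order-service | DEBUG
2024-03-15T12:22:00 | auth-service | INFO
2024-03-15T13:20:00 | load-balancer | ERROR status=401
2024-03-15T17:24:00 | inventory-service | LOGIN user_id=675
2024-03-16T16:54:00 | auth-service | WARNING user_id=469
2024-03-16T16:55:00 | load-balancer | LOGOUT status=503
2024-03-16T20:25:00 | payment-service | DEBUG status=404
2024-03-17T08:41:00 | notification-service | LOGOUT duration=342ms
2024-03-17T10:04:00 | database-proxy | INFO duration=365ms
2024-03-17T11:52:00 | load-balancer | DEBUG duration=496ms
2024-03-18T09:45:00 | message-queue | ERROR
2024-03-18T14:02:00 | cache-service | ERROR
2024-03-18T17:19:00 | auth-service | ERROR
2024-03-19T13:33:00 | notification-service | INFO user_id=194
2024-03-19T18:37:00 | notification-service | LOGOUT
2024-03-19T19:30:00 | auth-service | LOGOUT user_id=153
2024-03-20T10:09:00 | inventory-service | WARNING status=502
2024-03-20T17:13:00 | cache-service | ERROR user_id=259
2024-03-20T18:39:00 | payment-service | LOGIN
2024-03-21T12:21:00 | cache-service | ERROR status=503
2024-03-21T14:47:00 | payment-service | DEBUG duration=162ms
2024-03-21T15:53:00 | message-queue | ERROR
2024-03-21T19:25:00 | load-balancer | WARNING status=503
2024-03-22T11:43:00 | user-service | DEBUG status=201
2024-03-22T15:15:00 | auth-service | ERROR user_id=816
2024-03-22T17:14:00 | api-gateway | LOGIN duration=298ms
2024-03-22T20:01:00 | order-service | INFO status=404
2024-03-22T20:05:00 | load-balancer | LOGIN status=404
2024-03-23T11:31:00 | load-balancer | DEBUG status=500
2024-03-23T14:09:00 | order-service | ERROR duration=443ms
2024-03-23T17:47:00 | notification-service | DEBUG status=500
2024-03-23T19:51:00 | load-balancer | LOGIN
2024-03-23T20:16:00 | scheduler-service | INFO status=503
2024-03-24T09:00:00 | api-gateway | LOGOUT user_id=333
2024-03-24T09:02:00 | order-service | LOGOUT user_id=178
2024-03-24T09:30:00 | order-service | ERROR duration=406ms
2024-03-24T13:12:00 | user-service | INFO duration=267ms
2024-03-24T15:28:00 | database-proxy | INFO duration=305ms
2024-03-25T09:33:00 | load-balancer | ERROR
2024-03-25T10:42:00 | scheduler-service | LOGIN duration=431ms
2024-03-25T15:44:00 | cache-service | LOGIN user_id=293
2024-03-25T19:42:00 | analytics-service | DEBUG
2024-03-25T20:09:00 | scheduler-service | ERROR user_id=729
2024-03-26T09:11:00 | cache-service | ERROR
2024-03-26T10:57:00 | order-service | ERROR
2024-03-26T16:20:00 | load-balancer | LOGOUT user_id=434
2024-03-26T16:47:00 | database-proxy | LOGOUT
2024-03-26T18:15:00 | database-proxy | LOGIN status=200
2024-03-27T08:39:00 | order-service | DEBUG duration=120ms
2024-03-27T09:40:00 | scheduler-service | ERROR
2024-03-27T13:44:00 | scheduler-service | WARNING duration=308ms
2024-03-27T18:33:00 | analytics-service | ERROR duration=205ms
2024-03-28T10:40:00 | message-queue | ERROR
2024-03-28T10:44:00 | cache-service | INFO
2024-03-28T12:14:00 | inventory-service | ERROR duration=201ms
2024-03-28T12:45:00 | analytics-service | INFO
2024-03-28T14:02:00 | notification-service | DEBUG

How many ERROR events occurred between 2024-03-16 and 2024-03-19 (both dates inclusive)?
3

To filter by date range:

1. Date range: 2024-03-16 through 2024-03-19, both dates inclusive
2. Filter for ERROR events whose date falls in this range
3. Count matching events: 3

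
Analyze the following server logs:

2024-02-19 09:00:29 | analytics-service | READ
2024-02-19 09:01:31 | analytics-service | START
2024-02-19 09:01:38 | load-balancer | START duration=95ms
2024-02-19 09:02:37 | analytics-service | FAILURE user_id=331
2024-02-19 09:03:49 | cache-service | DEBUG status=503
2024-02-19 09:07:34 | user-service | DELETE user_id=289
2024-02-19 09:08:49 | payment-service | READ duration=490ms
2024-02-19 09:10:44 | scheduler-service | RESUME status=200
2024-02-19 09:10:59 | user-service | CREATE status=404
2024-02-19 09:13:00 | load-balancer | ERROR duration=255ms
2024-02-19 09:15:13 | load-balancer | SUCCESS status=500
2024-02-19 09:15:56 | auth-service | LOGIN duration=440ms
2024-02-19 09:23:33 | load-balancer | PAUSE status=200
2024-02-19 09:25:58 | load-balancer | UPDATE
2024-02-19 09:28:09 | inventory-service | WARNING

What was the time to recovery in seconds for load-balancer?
133

To calculate recovery time:

1. Find ERROR event for load-balancer: 2024-02-19 09:13:00
2. Find next SUCCESS event for load-balancer: 2024-02-19 09:15:13
3. Recovery time: 2024-02-19 09:15:13 - 2024-02-19 09:13:00 = 133 seconds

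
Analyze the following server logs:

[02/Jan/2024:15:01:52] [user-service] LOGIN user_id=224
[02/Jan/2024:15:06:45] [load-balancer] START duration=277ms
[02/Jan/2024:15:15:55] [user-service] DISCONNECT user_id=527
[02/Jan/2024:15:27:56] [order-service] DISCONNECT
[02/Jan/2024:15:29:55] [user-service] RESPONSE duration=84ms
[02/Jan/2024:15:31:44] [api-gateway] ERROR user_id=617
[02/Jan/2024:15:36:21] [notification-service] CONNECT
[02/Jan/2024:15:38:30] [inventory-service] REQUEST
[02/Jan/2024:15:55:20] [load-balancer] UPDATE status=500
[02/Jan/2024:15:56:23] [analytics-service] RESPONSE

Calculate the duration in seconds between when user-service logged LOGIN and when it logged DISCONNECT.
843

To find the time between events:

1. Locate the first LOGIN event for user-service: 02/Jan/2024:15:01:52
2. Locate the first DISCONNECT event for user-service: 02/Jan/2024:15:15:55
3. Calculate the difference: 02/Jan/2024:15:15:55 - 02/Jan/2024:15:01:52 = 843 seconds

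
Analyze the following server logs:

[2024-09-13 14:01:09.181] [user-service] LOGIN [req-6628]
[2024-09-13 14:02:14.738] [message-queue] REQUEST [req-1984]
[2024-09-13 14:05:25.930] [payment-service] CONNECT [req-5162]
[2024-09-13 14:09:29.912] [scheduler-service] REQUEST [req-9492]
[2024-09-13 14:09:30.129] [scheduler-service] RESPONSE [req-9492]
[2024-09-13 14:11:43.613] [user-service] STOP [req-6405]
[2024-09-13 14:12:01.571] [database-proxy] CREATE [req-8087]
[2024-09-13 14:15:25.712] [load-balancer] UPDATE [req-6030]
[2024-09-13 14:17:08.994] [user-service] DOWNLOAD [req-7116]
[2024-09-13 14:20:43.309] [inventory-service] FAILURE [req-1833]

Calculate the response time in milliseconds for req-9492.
217

To calculate latency:

1. Find REQUEST with id req-9492: 2024-09-13 14:09:29.912
2. Find RESPONSE with id req-9492: 2024-09-13 14:09:30.129
3. Latency: 2024-09-13 14:09:30.129 - 2024-09-13 14:09:29.912 = 217ms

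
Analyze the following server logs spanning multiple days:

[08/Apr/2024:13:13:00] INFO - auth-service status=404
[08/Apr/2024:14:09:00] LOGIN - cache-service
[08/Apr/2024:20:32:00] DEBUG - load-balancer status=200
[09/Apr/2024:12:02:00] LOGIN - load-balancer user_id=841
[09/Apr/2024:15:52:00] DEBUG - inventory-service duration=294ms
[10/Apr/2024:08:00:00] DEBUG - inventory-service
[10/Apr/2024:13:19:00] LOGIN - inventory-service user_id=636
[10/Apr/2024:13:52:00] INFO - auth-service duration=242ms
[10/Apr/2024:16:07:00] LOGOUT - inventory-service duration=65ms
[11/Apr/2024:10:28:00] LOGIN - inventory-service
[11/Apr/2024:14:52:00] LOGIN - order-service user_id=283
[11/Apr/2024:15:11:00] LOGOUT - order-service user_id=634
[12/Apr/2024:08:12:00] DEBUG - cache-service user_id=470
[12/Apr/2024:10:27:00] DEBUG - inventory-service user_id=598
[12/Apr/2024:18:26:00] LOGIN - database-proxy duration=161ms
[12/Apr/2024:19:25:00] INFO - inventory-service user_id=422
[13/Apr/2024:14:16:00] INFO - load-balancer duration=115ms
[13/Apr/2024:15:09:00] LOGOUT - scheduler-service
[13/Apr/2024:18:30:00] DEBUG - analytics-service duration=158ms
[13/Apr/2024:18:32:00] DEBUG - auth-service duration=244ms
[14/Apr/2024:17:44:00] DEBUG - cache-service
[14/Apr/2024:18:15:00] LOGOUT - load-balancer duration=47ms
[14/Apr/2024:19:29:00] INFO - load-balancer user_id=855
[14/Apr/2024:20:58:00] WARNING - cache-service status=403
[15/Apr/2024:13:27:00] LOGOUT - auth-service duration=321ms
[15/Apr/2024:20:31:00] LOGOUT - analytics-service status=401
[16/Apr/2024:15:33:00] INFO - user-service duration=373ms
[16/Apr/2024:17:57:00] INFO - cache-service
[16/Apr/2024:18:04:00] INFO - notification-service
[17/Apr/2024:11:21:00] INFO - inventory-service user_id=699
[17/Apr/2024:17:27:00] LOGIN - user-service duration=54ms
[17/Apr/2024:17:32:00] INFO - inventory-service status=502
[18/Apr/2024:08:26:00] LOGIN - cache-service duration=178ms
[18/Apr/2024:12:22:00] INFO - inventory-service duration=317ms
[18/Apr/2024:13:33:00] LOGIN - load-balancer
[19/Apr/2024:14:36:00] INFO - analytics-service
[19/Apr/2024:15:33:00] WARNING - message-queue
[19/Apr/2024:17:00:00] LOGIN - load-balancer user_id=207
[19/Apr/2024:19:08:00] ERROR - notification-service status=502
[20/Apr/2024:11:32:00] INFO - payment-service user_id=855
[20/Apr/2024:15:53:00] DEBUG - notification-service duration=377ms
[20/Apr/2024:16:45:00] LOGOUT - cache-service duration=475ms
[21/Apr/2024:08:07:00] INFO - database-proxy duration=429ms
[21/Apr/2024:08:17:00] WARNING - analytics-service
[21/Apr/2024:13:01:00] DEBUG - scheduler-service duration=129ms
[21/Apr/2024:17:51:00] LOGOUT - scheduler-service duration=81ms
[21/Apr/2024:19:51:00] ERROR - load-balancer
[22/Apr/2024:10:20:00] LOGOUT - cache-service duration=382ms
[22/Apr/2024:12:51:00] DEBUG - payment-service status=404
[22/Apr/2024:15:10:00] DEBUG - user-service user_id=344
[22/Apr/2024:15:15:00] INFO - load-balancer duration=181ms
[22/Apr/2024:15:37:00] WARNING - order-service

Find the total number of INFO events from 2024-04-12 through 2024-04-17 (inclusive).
8

To filter by date range:

1. Date range: 2024-04-12 through 2024-04-17, both dates inclusive
2. Filter for INFO events whose date falls in this range
3. Count matching events: 8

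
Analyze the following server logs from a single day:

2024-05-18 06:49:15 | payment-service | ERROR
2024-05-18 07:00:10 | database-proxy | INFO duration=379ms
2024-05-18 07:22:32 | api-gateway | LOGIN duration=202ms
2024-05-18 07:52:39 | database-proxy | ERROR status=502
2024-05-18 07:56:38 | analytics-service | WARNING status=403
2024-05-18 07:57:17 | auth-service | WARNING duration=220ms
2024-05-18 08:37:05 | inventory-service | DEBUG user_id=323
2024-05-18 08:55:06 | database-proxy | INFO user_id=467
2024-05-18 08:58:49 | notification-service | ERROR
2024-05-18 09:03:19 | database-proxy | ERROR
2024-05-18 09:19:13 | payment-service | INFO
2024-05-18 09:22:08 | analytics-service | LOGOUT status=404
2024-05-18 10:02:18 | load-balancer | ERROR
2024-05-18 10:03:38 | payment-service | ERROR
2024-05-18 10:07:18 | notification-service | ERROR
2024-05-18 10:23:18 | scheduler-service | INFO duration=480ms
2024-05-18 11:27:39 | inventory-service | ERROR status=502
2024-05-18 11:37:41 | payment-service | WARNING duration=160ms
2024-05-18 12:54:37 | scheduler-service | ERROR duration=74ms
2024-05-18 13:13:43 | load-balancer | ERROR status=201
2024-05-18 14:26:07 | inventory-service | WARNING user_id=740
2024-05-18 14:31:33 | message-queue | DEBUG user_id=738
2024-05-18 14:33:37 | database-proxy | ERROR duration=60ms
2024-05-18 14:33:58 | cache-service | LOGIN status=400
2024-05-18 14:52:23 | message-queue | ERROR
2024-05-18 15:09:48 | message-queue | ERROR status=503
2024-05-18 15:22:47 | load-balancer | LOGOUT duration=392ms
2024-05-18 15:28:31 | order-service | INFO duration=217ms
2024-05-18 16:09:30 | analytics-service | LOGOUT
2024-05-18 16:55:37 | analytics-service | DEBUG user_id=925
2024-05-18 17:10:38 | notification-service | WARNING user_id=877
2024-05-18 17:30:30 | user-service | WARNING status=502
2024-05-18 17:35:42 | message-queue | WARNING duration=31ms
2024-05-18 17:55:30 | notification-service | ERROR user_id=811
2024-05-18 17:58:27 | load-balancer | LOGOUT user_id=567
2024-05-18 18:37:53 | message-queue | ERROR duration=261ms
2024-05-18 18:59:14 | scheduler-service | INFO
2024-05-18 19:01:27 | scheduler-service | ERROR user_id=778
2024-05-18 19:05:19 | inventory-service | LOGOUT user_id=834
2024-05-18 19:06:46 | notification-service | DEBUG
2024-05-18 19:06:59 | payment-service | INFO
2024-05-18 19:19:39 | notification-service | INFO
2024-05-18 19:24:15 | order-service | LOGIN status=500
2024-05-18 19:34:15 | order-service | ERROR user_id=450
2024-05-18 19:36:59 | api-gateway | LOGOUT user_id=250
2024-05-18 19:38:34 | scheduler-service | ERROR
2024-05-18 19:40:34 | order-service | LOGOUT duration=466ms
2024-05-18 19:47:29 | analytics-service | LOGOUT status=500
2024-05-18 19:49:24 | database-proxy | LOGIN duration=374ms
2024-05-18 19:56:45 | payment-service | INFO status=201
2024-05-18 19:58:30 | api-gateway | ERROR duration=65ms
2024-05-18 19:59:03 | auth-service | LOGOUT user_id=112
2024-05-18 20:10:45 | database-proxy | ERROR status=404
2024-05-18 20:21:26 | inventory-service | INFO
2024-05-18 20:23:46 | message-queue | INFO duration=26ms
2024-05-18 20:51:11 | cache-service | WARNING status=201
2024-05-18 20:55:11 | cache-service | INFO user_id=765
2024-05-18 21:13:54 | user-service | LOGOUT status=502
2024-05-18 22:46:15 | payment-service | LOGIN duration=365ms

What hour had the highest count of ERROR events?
19

To find the peak hour:

1. Group all ERROR events by hour
2. Count events in each hour
3. Find hour with maximum count
4. Peak hour: 19 (with 4 events)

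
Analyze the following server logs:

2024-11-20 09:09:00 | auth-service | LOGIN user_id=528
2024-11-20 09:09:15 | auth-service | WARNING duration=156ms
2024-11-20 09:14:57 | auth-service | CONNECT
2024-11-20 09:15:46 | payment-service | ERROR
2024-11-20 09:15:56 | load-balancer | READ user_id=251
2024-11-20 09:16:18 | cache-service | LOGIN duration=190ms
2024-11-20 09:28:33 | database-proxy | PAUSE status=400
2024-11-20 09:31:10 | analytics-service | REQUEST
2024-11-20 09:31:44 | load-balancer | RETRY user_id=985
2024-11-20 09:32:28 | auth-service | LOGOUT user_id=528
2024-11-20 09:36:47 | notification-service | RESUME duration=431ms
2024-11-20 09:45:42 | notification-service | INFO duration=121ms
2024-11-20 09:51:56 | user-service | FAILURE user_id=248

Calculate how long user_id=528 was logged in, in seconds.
1408

To calculate session duration:

1. Find LOGIN event for user_id=528: 2024-11-20 09:09:00
2. Find LOGOUT event for user_id=528: 2024-11-20 09:32:28
3. Session duration: 2024-11-20 09:32:28 - 2024-11-20 09:09:00 = 1408 seconds (23 minutes)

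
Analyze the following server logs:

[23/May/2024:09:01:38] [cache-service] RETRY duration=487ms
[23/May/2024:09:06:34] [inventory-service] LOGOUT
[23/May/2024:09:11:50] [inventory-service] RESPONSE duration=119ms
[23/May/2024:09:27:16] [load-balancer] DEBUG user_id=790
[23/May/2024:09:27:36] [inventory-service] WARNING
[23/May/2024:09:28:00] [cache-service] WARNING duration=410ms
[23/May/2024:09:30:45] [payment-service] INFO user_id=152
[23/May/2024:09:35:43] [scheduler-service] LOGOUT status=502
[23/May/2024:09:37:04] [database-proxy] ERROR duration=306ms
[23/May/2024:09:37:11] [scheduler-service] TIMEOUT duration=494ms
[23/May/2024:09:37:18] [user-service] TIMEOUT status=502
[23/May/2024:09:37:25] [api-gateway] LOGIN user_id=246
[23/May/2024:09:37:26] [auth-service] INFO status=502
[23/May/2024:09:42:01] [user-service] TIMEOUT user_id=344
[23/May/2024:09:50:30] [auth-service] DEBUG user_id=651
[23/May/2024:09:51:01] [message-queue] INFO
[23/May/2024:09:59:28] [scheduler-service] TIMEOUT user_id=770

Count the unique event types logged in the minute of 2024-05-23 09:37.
4

To count unique event types:

1. Filter events in the minute starting at 2024-05-23 09:37
2. Extract event types from matching entries
3. Count unique types: 4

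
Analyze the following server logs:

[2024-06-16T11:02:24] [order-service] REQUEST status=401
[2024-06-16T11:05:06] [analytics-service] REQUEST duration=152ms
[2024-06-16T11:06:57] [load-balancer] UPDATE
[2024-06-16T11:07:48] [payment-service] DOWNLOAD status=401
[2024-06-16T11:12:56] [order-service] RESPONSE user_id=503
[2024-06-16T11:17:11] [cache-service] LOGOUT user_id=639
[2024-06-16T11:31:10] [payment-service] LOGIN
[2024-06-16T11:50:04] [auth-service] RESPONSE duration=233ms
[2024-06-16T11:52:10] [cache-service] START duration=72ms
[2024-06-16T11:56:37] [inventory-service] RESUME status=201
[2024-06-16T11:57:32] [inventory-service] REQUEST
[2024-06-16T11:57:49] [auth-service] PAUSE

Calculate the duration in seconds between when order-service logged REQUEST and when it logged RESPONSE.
632

To find the time between events:

1. Locate the first REQUEST event for order-service: 2024-06-16T11:02:24
2. Locate the first RESPONSE event for order-service: 2024-06-16T11:12:56
3. Calculate the difference: 2024-06-16T11:12:56 - 2024-06-16T11:02:24 = 632 seconds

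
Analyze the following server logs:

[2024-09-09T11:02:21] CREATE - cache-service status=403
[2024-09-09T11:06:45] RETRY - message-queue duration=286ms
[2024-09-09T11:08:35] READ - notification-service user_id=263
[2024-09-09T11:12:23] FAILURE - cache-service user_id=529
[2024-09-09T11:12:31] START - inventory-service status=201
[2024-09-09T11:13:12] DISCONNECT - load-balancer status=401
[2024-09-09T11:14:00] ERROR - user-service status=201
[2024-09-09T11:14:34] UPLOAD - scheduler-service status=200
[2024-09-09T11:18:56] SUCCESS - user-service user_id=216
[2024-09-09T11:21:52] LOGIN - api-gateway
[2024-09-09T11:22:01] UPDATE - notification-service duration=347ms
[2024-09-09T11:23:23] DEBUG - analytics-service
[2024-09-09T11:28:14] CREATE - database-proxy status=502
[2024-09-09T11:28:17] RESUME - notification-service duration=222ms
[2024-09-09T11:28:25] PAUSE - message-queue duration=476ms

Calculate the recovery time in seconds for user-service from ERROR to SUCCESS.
296

To calculate recovery time:

1. Find ERROR event for user-service: 2024-09-09T11:14:00
2. Find next SUCCESS event for user-service: 2024-09-09T11:18:56
3. Recovery time: 2024-09-09T11:18:56 - 2024-09-09T11:14:00 = 296 seconds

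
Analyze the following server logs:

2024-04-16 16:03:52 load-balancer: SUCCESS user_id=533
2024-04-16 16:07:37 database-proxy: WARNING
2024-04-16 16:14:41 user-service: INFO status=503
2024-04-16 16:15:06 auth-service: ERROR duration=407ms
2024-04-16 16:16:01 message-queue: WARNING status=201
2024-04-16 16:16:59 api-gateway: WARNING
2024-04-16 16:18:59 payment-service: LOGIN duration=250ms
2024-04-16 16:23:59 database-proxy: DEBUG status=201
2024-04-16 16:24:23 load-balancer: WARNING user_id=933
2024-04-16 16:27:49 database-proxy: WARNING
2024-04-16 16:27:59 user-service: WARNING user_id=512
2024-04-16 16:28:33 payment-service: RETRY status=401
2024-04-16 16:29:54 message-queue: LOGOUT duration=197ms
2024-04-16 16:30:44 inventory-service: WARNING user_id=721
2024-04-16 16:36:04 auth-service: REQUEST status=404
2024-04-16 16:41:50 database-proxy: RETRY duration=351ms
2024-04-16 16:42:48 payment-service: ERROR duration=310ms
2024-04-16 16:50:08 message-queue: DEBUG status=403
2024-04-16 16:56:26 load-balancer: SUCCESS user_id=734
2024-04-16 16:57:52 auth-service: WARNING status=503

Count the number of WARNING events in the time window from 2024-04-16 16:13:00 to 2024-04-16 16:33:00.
6

To count events in the time window:

1. Window boundaries: 2024-04-16 16:13:00 to 2024-04-16 16:33:00
2. Filter for WARNING events within this window
3. Count matching events: 6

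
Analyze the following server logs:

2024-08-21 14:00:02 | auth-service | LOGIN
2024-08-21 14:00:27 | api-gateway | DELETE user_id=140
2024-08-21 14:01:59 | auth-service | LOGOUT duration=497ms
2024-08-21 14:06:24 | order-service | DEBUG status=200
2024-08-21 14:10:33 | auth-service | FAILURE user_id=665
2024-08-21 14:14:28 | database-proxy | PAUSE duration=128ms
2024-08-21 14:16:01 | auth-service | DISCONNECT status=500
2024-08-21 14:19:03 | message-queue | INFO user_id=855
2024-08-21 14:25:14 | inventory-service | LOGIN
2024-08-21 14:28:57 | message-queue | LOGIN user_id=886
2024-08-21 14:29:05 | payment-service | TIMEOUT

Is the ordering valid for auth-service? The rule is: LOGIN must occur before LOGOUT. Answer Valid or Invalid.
Valid

To validate ordering:

1. Required order: LOGIN → LOGOUT
2. Rule: LOGIN must occur before LOGOUT
3. Check actual order of events for auth-service
4. Result: Valid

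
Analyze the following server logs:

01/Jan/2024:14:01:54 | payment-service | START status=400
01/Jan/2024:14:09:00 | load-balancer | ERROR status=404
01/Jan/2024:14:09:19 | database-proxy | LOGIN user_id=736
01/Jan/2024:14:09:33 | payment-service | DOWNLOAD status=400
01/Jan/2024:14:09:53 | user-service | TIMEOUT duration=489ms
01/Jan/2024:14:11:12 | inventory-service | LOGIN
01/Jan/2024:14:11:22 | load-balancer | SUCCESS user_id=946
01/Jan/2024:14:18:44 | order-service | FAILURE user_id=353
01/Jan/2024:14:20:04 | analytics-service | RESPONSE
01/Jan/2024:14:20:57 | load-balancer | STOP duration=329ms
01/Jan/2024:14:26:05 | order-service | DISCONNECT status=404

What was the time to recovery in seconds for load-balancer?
142

To calculate recovery time:

1. Find ERROR event for load-balancer: 01/Jan/2024:14:09:00
2. Find next SUCCESS event for load-balancer: 01/Jan/2024:14:11:22
3. Recovery time: 01/Jan/2024:14:11:22 - 01/Jan/2024:14:09:00 = 142 seconds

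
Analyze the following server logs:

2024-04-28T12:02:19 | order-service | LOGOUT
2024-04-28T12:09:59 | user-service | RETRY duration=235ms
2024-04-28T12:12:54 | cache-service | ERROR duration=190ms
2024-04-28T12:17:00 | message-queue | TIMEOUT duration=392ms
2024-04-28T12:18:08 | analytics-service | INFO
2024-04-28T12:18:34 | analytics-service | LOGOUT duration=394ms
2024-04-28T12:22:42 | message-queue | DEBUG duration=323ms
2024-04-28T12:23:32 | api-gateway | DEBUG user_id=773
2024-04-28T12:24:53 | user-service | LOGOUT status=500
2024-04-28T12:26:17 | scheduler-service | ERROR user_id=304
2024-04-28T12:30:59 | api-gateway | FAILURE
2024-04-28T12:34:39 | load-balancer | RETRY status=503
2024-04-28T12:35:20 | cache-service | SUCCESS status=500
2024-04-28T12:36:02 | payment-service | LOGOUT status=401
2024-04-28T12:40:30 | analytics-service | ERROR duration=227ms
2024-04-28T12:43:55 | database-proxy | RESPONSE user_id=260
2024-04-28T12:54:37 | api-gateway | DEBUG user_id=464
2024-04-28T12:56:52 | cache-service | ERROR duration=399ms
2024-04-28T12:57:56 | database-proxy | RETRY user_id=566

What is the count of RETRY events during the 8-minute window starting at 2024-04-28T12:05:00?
1

To count events in the time window:

1. Window boundaries: 2024-04-28T12:05:00 to 2024-04-28T12:13:00
2. Filter for RETRY events within this window
3. Count matching events: 1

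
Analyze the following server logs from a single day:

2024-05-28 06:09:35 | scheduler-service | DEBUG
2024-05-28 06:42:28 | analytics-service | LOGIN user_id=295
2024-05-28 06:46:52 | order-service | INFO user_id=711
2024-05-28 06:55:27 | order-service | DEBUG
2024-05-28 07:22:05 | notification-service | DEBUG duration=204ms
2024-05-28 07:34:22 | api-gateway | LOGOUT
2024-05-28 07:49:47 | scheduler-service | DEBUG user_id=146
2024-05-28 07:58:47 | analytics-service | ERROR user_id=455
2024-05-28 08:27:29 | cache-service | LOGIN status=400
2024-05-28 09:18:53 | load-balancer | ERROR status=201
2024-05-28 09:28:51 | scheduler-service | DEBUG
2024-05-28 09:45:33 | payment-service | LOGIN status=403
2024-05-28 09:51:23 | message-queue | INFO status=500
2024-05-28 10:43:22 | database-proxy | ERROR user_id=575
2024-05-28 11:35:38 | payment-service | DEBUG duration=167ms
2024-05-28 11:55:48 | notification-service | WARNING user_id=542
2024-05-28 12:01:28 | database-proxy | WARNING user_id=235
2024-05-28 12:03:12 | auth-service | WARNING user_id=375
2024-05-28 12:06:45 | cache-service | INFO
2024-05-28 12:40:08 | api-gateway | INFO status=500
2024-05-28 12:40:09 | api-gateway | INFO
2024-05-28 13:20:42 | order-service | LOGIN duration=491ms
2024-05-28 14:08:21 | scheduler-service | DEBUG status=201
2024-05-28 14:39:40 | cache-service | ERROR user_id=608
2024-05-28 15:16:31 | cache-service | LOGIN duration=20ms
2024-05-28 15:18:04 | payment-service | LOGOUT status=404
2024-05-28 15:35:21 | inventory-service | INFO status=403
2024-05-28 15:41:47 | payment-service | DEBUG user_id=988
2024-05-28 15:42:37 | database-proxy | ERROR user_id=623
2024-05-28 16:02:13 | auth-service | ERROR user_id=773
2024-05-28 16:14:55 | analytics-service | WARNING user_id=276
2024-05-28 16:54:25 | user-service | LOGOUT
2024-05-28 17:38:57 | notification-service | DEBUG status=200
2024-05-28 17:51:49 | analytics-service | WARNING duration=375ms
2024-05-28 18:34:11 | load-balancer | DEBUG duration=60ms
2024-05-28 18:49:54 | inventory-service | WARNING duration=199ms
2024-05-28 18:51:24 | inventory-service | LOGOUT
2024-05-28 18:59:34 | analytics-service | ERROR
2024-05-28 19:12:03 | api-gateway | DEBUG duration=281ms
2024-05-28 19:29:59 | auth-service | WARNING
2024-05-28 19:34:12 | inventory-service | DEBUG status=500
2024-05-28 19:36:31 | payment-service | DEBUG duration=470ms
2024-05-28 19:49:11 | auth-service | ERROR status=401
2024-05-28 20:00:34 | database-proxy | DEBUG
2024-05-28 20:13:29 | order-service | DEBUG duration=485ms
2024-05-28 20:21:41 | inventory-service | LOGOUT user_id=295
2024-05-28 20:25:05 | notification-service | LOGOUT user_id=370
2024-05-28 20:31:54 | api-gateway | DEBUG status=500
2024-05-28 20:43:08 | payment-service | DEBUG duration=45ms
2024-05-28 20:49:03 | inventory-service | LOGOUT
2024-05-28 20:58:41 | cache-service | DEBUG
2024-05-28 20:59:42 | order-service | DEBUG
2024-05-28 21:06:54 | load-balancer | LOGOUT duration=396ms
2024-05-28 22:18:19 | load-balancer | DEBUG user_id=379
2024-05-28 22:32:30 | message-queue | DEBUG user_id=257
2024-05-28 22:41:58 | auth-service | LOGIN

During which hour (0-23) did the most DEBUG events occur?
20

To find the peak hour:

1. Group all DEBUG events by hour
2. Count events in each hour
3. Find hour with maximum count
4. Peak hour: 20 (with 6 events)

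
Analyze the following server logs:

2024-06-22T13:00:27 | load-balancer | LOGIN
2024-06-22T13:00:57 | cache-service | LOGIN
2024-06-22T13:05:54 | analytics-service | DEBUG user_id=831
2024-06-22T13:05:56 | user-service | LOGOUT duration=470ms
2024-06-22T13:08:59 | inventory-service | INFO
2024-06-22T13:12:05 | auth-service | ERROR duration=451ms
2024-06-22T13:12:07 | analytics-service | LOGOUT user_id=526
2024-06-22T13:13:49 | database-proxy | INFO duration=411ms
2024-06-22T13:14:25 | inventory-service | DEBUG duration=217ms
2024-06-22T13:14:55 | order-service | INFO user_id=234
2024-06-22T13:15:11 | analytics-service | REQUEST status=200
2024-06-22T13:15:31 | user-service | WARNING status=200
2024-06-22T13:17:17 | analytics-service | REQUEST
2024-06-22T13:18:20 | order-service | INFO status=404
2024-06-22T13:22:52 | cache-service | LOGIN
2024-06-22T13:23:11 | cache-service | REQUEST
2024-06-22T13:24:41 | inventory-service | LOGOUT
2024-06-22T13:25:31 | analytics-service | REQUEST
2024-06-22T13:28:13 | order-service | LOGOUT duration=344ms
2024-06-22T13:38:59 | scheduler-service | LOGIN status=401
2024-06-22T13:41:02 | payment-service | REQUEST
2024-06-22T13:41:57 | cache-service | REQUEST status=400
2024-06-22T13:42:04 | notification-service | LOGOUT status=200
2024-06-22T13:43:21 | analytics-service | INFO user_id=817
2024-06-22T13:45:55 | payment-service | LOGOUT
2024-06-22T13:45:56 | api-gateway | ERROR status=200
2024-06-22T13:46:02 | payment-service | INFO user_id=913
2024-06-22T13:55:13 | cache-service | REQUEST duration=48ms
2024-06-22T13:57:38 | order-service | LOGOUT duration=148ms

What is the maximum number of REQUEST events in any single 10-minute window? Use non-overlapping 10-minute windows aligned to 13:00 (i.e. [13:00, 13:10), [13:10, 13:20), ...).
2

To find the burst window:

1. Divide the log period into non-overlapping 10-minute windows starting at 13:00
2. Count REQUEST events in each window
3. Find the window with maximum count
4. Maximum events in a window: 2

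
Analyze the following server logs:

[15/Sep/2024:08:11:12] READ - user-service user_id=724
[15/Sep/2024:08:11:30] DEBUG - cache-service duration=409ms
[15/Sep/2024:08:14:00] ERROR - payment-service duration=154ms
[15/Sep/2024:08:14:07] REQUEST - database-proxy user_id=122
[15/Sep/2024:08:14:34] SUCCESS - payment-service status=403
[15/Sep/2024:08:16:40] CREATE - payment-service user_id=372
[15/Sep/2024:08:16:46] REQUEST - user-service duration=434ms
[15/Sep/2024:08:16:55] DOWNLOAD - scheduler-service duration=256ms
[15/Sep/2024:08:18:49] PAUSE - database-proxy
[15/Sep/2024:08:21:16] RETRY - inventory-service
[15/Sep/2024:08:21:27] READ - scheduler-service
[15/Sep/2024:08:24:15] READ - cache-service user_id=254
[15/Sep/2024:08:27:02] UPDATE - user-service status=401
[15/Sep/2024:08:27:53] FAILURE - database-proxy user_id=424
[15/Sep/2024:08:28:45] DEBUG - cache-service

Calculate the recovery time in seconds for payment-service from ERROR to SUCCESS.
34

To calculate recovery time:

1. Find ERROR event for payment-service: 15/Sep/2024:08:14:00
2. Find next SUCCESS event for payment-service: 15/Sep/2024:08:14:34
3. Recovery time: 15/Sep/2024:08:14:34 - 15/Sep/2024:08:14:00 = 34 seconds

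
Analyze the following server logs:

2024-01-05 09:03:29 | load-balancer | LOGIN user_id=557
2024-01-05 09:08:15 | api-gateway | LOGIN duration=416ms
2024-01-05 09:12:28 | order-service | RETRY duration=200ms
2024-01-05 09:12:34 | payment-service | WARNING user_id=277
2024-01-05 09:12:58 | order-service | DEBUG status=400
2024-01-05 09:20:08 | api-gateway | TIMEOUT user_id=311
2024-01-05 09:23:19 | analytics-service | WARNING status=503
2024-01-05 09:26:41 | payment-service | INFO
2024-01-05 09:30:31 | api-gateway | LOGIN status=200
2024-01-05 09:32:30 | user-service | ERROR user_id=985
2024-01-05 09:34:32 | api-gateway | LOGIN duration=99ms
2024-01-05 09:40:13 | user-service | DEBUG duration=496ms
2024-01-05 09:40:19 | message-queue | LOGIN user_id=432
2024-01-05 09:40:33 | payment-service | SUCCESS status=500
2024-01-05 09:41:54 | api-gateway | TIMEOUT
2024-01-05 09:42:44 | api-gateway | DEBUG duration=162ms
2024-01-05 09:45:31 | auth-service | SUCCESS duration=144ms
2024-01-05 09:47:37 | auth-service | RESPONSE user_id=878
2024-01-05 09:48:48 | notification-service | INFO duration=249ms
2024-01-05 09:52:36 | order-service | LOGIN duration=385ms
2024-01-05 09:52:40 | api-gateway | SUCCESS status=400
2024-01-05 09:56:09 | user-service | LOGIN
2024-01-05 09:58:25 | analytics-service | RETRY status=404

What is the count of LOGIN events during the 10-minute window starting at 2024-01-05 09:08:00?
1

To count events in the time window:

1. Window boundaries: 2024-01-05 09:08:00 to 2024-01-05 09:18:00
2. Filter for LOGIN events within this window
3. Count matching events: 1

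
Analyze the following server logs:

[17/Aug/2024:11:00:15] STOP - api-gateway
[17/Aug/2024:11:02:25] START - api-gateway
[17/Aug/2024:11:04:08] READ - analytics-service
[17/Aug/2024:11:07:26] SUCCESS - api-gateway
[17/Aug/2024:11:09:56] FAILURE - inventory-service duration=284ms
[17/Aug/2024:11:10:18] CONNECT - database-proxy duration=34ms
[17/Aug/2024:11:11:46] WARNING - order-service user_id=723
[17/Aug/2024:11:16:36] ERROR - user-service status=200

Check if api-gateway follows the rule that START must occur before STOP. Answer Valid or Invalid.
Invalid

To validate ordering:

1. Required order: START → STOP
2. Rule: START must occur before STOP
3. Check actual order of events for api-gateway
4. Result: Invalid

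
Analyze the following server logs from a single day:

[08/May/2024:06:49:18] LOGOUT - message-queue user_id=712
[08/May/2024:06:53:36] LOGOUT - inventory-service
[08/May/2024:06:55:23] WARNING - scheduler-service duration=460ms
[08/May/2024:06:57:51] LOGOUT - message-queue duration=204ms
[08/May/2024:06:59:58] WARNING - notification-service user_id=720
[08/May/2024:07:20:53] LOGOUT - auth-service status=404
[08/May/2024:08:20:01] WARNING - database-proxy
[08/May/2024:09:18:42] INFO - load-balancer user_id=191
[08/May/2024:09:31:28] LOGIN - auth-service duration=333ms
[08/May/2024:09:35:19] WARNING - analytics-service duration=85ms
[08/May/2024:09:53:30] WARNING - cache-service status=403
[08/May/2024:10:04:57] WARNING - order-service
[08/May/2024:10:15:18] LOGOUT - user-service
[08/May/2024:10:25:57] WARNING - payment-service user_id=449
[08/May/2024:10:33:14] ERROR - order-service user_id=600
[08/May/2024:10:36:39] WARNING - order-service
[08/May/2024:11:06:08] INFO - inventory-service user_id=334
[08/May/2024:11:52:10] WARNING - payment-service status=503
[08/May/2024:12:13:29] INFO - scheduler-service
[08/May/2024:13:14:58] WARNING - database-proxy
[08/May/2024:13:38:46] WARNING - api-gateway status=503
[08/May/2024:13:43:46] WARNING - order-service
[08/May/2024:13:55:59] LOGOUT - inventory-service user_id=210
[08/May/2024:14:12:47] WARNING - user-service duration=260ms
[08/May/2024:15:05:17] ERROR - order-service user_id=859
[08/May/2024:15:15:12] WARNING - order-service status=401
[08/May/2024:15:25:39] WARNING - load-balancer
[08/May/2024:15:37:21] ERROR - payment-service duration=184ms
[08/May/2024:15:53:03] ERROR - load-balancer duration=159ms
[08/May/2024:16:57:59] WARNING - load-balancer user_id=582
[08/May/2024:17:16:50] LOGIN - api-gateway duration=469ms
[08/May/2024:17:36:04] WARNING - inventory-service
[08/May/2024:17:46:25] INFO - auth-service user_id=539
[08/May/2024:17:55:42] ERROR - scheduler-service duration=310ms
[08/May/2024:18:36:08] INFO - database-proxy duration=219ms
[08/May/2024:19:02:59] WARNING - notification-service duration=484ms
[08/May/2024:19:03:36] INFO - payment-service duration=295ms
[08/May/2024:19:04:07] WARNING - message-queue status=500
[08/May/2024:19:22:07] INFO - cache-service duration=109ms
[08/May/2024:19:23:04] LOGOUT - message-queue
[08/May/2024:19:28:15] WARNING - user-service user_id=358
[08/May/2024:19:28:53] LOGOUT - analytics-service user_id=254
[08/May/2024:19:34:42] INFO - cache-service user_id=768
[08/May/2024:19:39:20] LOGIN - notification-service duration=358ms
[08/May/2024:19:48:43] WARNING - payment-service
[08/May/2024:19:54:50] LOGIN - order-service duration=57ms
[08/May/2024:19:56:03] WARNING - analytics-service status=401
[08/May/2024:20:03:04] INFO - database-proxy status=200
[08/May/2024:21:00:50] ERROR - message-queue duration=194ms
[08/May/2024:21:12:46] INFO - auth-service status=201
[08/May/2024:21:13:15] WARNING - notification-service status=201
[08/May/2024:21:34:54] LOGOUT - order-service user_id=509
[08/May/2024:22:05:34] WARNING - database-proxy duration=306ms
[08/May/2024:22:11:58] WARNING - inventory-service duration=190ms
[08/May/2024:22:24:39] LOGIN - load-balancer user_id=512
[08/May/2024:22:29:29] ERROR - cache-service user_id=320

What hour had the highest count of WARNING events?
19

To find the peak hour:

1. Group all WARNING events by hour
2. Count events in each hour
3. Find hour with maximum count
4. Peak hour: 19 (with 5 events)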